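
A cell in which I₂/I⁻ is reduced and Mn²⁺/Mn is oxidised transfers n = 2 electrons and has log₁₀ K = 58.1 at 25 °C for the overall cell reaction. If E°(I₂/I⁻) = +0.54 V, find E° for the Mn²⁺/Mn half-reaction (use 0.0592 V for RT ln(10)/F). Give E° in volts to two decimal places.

E°cell = (0.0592/n)·log K = (0.0592/2)(58.1) = +1.720 V.
Since I₂/I⁻ is the cathode and Mn²⁺/Mn the anode, E°cell = E°(I₂/I⁻) − E°(Mn²⁺/Mn).
So E°(Mn²⁺/Mn) = E°(I₂/I⁻) − E°cell = (+0.54) − (+1.720) = -1.18 V.

-1.18 V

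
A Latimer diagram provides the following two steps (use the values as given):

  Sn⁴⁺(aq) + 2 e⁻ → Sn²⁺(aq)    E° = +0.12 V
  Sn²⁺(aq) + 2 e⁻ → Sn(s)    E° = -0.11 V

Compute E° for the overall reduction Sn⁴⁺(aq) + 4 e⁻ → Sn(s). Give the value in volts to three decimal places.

+0.005 V

Since ΔG° = −nFE° is additive over sequential reductions, n₃E°₃ = n₁E°₁ + n₂E°₂.
E°₃ = (2×+0.12 + 2×-0.11) / 4 = (+0.020) / 4 = +0.005 V.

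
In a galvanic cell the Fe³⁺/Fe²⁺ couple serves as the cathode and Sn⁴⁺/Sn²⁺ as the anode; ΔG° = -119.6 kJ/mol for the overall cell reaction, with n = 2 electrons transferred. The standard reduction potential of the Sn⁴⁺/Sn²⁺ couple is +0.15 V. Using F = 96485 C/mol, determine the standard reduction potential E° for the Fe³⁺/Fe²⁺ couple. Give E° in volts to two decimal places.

E°cell = −ΔG°/(nF) = −(-119.6×10³)/((2)(96485)) = +0.620 V.
Since Fe³⁺/Fe²⁺ is the cathode and Sn⁴⁺/Sn²⁺ the anode, E°cell = E°(Fe³⁺/Fe²⁺) − E°(Sn⁴⁺/Sn²⁺).
So E°(Fe³⁺/Fe²⁺) = E°cell + E°(Sn⁴⁺/Sn²⁺) = +0.620 + (+0.15) = +0.77 V.

+0.77 V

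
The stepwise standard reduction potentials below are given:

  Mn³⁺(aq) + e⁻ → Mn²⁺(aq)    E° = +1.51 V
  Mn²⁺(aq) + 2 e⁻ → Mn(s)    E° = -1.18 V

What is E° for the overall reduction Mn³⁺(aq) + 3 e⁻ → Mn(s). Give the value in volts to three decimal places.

Since ΔG° = −nFE° is additive over sequential reductions, n₃E°₃ = n₁E°₁ + n₂E°₂.
E°₃ = (1×+1.51 + 2×-1.18) / 3 = (-0.850) / 3 = -0.283 V.

-0.283 V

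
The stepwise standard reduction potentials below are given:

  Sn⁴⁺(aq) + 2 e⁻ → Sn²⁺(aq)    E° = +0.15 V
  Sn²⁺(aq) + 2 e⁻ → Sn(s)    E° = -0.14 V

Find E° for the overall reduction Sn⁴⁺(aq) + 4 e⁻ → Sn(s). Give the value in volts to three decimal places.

Since ΔG° = −nFE° is additive over sequential reductions, n₃E°₃ = n₁E°₁ + n₂E°₂.
E°₃ = (2×+0.15 + 2×-0.14) / 4 = (+0.020) / 4 = +0.005 V.

+0.005 V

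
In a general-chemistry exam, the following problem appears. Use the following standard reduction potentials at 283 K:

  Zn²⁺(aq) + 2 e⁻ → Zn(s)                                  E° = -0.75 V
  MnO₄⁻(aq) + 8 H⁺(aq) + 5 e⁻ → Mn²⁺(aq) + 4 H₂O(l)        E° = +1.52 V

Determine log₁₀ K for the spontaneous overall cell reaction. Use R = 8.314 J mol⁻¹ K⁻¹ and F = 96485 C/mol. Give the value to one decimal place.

Cathode: MnO₄⁻/Mn²⁺; anode: Zn²⁺/Zn. E°cell = (+1.52) − (-0.75) = +2.27 V, with n = 10.
ΔG° = −nFE° = −RT ln K, so ln K = nFE°/(RT) = (10)(96485)(+2.27) / ((8.314)(283)) = 930.870.
log₁₀ K = 930.870 / ln 10 = 404.3.

404.3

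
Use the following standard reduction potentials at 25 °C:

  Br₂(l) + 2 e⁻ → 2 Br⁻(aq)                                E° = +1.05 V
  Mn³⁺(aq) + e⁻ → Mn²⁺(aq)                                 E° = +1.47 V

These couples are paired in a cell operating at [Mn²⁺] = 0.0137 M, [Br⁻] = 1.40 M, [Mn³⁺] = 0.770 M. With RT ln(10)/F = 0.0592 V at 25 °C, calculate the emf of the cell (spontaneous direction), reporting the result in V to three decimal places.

Mn³⁺/Mn²⁺ is the cathode (higher E°), Br₂/Br⁻ the anode: E°cell = +1.47 − (+1.05) = +0.42 V, n = 2.
Overall: 2 Mn³⁺(aq) + 2 Br⁻(aq) → 2 Mn²⁺(aq) + Br₂(l)
Q = [Mn²⁺]^2 / ([Mn³⁺]^2·[Br⁻]^2); log Q = -3.792.
E = E° − (0.0592/n) log Q = +0.42 − (0.0592/2)(-3.792) = +0.532 V.

+0.532 V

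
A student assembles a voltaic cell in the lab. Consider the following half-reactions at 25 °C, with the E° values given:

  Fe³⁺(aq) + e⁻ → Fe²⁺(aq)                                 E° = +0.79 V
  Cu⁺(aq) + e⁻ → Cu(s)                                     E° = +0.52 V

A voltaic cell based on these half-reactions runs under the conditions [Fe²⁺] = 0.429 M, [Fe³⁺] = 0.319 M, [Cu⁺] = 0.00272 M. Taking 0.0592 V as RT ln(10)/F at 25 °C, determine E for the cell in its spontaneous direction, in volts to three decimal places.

+0.414 V

Fe³⁺/Fe²⁺ is the cathode (higher E°), Cu⁺/Cu the anode: E°cell = +0.79 − (+0.52) = +0.27 V, n = 1.
Overall: Fe³⁺(aq) + Cu(s) → Fe²⁺(aq) + Cu⁺(aq)
Q = [Fe²⁺]·[Cu⁺] / ([Fe³⁺]); log Q = -2.437.
E = E° − (0.0592/n) log Q = +0.27 − (0.0592/1)(-2.437) = +0.414 V.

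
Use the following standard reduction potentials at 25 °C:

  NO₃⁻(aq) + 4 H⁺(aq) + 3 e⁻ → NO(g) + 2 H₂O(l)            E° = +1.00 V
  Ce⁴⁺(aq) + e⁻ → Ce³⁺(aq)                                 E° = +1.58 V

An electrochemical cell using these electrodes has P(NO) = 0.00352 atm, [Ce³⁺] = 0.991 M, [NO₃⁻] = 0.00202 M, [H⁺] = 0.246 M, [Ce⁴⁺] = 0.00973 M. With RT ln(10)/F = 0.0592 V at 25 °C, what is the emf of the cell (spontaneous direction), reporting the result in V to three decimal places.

Ce⁴⁺/Ce³⁺ is the cathode (higher E°), NO₃⁻/NO the anode: E°cell = +1.58 − (+1.00) = +0.58 V, n = 3.
Overall: 3 Ce⁴⁺(aq) + NO(g) + 2 H₂O(l) → 3 Ce³⁺(aq) + NO₃⁻(aq) + 4 H⁺(aq)
Q = [Ce³⁺]^3·[NO₃⁻]·[H⁺]^4 / ([Ce⁴⁺]^3·P(NO)); log Q = 3.346.
E = E° − (0.0592/n) log Q = +0.58 − (0.0592/3)(3.346) = +0.514 V.

+0.514 V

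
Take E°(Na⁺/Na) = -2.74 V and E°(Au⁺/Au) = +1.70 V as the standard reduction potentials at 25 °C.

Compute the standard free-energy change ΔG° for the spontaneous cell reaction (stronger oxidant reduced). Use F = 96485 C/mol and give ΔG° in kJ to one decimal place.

Au⁺/Au (E° = +1.70 V) is the cathode; Na⁺/Na (E° = -2.74 V) is the anode, so E°cell = +4.44 V.
Balancing electrons gives n = 1 (lcm of 1 and 1).
ΔG° = −nFE° = −(1)(96485)(+4.44) = -428,393 J = -428.4 kJ.

-428.4 kJ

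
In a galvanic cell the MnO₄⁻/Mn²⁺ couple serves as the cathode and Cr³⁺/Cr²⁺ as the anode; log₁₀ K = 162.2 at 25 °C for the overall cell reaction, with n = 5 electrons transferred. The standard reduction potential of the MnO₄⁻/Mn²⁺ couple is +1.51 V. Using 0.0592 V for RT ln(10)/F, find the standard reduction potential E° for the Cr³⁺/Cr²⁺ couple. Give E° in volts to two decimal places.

-0.41 V

E°cell = (0.0592/n)·log K = (0.0592/5)(162.2) = +1.920 V.
Since MnO₄⁻/Mn²⁺ is the cathode and Cr³⁺/Cr²⁺ the anode, E°cell = E°(MnO₄⁻/Mn²⁺) − E°(Cr³⁺/Cr²⁺).
So E°(Cr³⁺/Cr²⁺) = E°(MnO₄⁻/Mn²⁺) − E°cell = (+1.51) − (+1.920) = -0.41 V.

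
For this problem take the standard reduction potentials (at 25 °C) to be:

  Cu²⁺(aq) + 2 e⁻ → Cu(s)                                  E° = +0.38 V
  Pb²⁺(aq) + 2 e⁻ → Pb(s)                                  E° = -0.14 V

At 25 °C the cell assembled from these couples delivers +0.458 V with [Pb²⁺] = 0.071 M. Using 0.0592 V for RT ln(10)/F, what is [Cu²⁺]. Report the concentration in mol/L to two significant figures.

0.00057 M

Cu²⁺/Cu is the cathode, Pb²⁺/Pb the anode: E°cell = +0.52 V, n = 2.
Overall reaction: Cu²⁺(aq) + Pb(s) → Cu(s) + Pb²⁺(aq); Q = [Pb²⁺]^1/[Cu²⁺]^1.
From E = E° − (0.0592/n) log Q: log Q = (E° − E)·n/0.0592 = (+0.52 − (+0.458))·2/0.0592 = 2.0946.
So 1·log[Cu²⁺] = 1·log(0.071) − log Q = -1.1487 − (2.0946) = -3.2433; [Cu²⁺] = 10^(-3.2433) ≈ 0.00057 M.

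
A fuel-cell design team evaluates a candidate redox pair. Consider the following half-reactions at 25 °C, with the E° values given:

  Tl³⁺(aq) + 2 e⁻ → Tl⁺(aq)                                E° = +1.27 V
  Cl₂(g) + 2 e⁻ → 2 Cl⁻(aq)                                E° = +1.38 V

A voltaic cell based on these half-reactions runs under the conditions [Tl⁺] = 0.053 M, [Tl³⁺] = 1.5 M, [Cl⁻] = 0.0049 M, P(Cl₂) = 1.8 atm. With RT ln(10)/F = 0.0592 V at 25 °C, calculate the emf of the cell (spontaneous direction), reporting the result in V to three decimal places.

+0.211 V

Cl₂/Cl⁻ is the cathode (higher E°), Tl³⁺/Tl⁺ the anode: E°cell = +1.38 − (+1.27) = +0.11 V, n = 2.
Overall: Cl₂(g) + Tl⁺(aq) → 2 Cl⁻(aq) + Tl³⁺(aq)
Q = [Cl⁻]^2·[Tl³⁺] / (P(Cl₂)·[Tl⁺]); log Q = -3.423.
E = E° − (0.0592/n) log Q = +0.11 − (0.0592/2)(-3.423) = +0.211 V.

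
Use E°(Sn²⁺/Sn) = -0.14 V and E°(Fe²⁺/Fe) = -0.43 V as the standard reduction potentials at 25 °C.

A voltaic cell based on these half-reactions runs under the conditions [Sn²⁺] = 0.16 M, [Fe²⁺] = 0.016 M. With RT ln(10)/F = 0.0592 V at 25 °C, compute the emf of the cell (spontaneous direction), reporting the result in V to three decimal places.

Sn²⁺/Sn is the cathode (higher E°), Fe²⁺/Fe the anode: E°cell = -0.14 − (-0.43) = +0.29 V, n = 2.
Overall: Sn²⁺(aq) + Fe(s) → Sn(s) + Fe²⁺(aq)
Q = [Fe²⁺] / ([Sn²⁺]); log Q = -1.000.
E = E° − (0.0592/n) log Q = +0.29 − (0.0592/2)(-1.000) = +0.320 V.

+0.320 V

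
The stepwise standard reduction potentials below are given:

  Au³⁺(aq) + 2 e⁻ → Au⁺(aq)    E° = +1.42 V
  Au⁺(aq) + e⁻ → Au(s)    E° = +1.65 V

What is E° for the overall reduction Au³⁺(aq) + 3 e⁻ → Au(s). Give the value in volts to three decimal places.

Standard free energies of sequential steps add: ΔG°₃ = ΔG°₁ + ΔG°₂, so n₃E°₃ = n₁E°₁ + n₂E°₂.
E°₃ = (2×+1.42 + 1×+1.65) / 3 = (+4.490) / 3 = +1.497 V.

+1.497 V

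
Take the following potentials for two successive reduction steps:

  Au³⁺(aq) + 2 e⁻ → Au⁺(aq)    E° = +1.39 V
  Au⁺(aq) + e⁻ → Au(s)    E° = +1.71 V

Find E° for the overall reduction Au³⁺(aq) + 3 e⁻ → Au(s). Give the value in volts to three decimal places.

Standard free energies of sequential steps add: ΔG°₃ = ΔG°₁ + ΔG°₂, so n₃E°₃ = n₁E°₁ + n₂E°₂.
E°₃ = (2×+1.39 + 1×+1.71) / 3 = (+4.490) / 3 = +1.497 V.
E° values themselves are not directly additive — weighting by electron count is essential.

+1.497 V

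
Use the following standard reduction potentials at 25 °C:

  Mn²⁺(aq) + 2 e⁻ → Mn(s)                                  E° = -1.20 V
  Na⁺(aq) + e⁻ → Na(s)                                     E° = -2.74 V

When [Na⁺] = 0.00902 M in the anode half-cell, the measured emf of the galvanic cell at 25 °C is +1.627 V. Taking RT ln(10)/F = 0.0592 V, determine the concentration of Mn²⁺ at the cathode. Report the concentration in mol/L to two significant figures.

0.071 M

Mn²⁺/Mn is the cathode, Na⁺/Na the anode: E°cell = +1.54 V, n = 2.
Overall reaction: Mn²⁺(aq) + 2 Na(s) → Mn(s) + 2 Na⁺(aq); Q = [Na⁺]^2/[Mn²⁺]^1.
From E = E° − (0.0592/n) log Q: log Q = (E° − E)·n/0.0592 = (+1.54 − (+1.627))·2/0.0592 = -2.9392.
So 1·log[Mn²⁺] = 2·log(0.00902) − log Q = -4.0896 − (-2.9392) = -1.1504; [Mn²⁺] = 10^(-1.1504) ≈ 0.071 M.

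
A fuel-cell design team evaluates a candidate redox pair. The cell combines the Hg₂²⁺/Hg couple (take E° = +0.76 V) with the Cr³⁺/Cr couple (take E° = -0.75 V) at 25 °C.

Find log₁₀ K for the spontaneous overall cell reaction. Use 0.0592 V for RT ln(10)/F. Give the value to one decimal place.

153.0

Cathode: Hg₂²⁺/Hg; anode: Cr³⁺/Cr. E°cell = +1.51 V, n = 6.
log K = nE°cell / 0.0592 = (6)(+1.51) / 0.0592 = 153.0.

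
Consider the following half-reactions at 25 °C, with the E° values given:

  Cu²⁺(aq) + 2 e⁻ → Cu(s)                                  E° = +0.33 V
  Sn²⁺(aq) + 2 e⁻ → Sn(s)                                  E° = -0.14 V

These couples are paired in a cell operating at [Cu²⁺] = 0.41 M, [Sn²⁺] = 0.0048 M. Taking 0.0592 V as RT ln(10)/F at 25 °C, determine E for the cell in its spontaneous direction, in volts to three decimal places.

Cu²⁺/Cu is the cathode (higher E°), Sn²⁺/Sn the anode: E°cell = +0.33 − (-0.14) = +0.47 V, n = 2.
Overall: Cu²⁺(aq) + Sn(s) → Cu(s) + Sn²⁺(aq)
Q = [Sn²⁺] / ([Cu²⁺]); log Q = -1.932.
E = E° − (0.0592/n) log Q = +0.47 − (0.0592/2)(-1.932) = +0.527 V.

+0.527 V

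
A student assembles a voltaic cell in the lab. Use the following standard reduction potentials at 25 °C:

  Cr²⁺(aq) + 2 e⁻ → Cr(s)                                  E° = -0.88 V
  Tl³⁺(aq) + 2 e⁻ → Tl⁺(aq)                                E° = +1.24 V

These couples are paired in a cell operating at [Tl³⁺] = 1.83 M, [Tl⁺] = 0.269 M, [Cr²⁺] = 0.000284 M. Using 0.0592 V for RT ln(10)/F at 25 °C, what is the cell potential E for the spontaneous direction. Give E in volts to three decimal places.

+2.250 V

Tl³⁺/Tl⁺ is the cathode (higher E°), Cr²⁺/Cr the anode: E°cell = +1.24 − (-0.88) = +2.12 V, n = 2.
Overall: Tl³⁺(aq) + Cr(s) → Tl⁺(aq) + Cr²⁺(aq)
Q = [Tl⁺]·[Cr²⁺] / ([Tl³⁺]); log Q = -4.379.
E = E° − (0.0592/n) log Q = +2.12 − (0.0592/2)(-4.379) = +2.250 V.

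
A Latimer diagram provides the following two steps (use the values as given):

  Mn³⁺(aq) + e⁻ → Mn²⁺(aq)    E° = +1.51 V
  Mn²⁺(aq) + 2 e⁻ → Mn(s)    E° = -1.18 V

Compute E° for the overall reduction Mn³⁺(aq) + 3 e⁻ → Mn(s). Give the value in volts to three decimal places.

-0.283 V

Standard free energies of sequential steps add: ΔG°₃ = ΔG°₁ + ΔG°₂, so n₃E°₃ = n₁E°₁ + n₂E°₂.
E°₃ = (1×+1.51 + 2×-1.18) / 3 = (-0.850) / 3 = -0.283 V.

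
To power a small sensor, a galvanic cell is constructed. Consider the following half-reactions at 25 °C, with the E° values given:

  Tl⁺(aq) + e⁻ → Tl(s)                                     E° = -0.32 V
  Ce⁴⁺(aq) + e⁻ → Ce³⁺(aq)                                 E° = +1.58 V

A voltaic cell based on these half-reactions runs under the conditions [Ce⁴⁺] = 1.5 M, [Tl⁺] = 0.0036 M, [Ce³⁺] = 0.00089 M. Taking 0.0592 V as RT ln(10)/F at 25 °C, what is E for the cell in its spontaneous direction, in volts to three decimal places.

+2.236 V

Ce⁴⁺/Ce³⁺ is the cathode (higher E°), Tl⁺/Tl the anode: E°cell = +1.58 − (-0.32) = +1.90 V, n = 1.
Overall: Ce⁴⁺(aq) + Tl(s) → Ce³⁺(aq) + Tl⁺(aq)
Q = [Ce³⁺]·[Tl⁺] / ([Ce⁴⁺]); log Q = -5.670.
E = E° − (0.0592/n) log Q = +1.90 − (0.0592/1)(-5.670) = +2.236 V.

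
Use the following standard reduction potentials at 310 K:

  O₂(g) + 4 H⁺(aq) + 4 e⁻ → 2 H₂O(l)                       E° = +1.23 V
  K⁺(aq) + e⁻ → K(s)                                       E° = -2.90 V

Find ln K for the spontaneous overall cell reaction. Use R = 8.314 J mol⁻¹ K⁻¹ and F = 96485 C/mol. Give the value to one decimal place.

Cathode: O₂/H₂O; anode: K⁺/K. E°cell = (+1.23) − (-2.90) = +4.13 V, with n = 4.
ΔG° = −nFE° = −RT ln K, so ln K = nFE°/(RT) = (4)(96485)(+4.13) / ((8.314)(310)) = 618.441.

618.4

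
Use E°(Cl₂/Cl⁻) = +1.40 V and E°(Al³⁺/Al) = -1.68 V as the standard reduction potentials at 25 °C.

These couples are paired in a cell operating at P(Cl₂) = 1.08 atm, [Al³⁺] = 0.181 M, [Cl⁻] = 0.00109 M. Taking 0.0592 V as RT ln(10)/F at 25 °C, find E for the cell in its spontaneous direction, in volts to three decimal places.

Cl₂/Cl⁻ is the cathode (higher E°), Al³⁺/Al the anode: E°cell = +1.40 − (-1.68) = +3.08 V, n = 6.
Overall: 3 Cl₂(g) + 2 Al(s) → 6 Cl⁻(aq) + 2 Al³⁺(aq)
Q = [Cl⁻]^6·[Al³⁺]^2 / (P(Cl₂)^3); log Q = -19.360.
E = E° − (0.0592/n) log Q = +3.08 − (0.0592/6)(-19.360) = +3.271 V.

+3.271 V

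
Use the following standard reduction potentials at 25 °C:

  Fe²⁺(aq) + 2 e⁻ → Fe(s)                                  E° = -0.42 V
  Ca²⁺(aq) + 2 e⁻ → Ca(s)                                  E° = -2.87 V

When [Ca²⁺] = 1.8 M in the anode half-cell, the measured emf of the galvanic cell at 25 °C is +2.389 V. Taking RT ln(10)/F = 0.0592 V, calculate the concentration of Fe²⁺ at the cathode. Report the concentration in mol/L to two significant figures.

Fe²⁺/Fe is the cathode, Ca²⁺/Ca the anode: E°cell = +2.45 V, n = 2.
Overall reaction: Fe²⁺(aq) + Ca(s) → Fe(s) + Ca²⁺(aq); Q = [Ca²⁺]^1/[Fe²⁺]^1.
From E = E° − (0.0592/n) log Q: log Q = (E° − E)·n/0.0592 = (+2.45 − (+2.389))·2/0.0592 = 2.0608.
So 1·log[Fe²⁺] = 1·log(1.8) − log Q = 0.2553 − (2.0608) = -1.8055; [Fe²⁺] = 10^(-1.8055) ≈ 0.016 M.

0.016 M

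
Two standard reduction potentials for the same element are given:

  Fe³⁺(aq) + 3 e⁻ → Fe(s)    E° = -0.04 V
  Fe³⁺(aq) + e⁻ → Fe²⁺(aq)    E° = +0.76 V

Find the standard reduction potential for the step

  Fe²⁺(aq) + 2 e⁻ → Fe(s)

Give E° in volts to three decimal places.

-0.440 V

Sequential free energies add, so n₃E°₃ = n₁E°₁ + n₂E°₂.
With n₃ = 3, and the known step contributing 1×(+0.76) V, the unknown satisfies 2·E° = 3×(-0.04) − 1×(+0.76) = -0.880.
E° = -0.880 / 2 = -0.440 V.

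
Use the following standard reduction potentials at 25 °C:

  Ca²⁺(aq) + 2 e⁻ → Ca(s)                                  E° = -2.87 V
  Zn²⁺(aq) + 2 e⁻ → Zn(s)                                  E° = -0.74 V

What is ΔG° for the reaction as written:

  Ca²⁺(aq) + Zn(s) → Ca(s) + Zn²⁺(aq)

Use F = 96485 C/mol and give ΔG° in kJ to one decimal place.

+411.0 kJ

As written, Ca²⁺/Ca is reduced (cathode) and Zn²⁺/Zn is oxidised (anode), so E°cell = (-2.87) − (-0.74) = -2.13 V.
Balancing electrons gives n = 2.
ΔG° = −nFE° = −(2)(96485)(-2.13) = 411,026 J = +411.0 kJ.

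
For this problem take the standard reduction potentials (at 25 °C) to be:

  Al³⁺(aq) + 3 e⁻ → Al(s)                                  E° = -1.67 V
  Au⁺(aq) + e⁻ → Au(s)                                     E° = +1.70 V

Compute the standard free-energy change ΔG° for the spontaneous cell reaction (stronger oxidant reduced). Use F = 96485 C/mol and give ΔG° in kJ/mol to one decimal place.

-975.5 kJ/mol

Au⁺/Au (E° = +1.70 V) is the cathode; Al³⁺/Al (E° = -1.67 V) is the anode, so E°cell = +3.37 V.
Balancing electrons gives n = 3 (lcm of 1 and 3).
ΔG° = −nFE° = −(3)(96485)(+3.37) = -975,463 J = -975.5 kJ/mol.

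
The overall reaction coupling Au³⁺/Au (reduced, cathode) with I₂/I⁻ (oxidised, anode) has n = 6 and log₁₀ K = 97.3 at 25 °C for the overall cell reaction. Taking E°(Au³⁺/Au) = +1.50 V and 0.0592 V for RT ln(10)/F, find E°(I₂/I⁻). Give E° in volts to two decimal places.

+0.54 V

E°cell = (0.0592/n)·log K = (0.0592/6)(97.3) = +0.960 V.
Since Au³⁺/Au is the cathode and I₂/I⁻ the anode, E°cell = E°(Au³⁺/Au) − E°(I₂/I⁻).
So E°(I₂/I⁻) = E°(Au³⁺/Au) − E°cell = (+1.50) − (+0.960) = +0.54 V.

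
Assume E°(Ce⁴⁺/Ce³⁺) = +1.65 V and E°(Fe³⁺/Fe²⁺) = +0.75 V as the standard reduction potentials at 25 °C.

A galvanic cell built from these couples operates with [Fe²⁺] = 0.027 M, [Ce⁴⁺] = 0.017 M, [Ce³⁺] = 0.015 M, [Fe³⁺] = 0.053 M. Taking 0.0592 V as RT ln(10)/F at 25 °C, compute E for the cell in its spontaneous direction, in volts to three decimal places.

+0.886 V

Ce⁴⁺/Ce³⁺ is the cathode (higher E°), Fe³⁺/Fe²⁺ the anode: E°cell = +1.65 − (+0.75) = +0.90 V, n = 1.
Overall: Ce⁴⁺(aq) + Fe²⁺(aq) → Ce³⁺(aq) + Fe³⁺(aq)
Q = [Ce³⁺]·[Fe³⁺] / ([Ce⁴⁺]·[Fe²⁺]); log Q = 0.239.
E = E° − (0.0592/n) log Q = +0.90 − (0.0592/1)(0.239) = +0.886 V.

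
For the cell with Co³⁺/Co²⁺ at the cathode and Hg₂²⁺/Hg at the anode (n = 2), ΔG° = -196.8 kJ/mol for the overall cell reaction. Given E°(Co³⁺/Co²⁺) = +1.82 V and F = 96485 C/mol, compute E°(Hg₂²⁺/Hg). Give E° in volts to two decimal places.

+0.80 V

E°cell = −ΔG°/(nF) = −(-196.8×10³)/((2)(96485)) = +1.020 V.
Since Co³⁺/Co²⁺ is the cathode and Hg₂²⁺/Hg the anode, E°cell = E°(Co³⁺/Co²⁺) − E°(Hg₂²⁺/Hg).
So E°(Hg₂²⁺/Hg) = E°(Co³⁺/Co²⁺) − E°cell = (+1.82) − (+1.020) = +0.80 V.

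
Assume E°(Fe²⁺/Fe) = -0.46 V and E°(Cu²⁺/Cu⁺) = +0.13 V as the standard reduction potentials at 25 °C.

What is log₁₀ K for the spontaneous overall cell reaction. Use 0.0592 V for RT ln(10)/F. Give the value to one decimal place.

Cathode: Cu²⁺/Cu⁺; anode: Fe²⁺/Fe. E°cell = +0.59 V, n = 2.
log K = nE°cell / 0.0592 = (2)(+0.59) / 0.0592 = 19.9.

19.9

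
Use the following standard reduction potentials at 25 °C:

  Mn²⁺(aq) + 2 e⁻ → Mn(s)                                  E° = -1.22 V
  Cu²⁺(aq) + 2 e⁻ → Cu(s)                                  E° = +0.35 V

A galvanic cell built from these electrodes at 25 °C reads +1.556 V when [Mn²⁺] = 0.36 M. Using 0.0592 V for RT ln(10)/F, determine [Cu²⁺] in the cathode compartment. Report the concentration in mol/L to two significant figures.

Cu²⁺/Cu is the cathode, Mn²⁺/Mn the anode: E°cell = +1.57 V, n = 2.
Overall reaction: Cu²⁺(aq) + Mn(s) → Cu(s) + Mn²⁺(aq); Q = [Mn²⁺]^1/[Cu²⁺]^1.
From E = E° − (0.0592/n) log Q: log Q = (E° − E)·n/0.0592 = (+1.57 − (+1.556))·2/0.0592 = 0.4730.
So 1·log[Cu²⁺] = 1·log(0.36) − log Q = -0.4437 − (0.4730) = -0.9167; [Cu²⁺] = 10^(-0.9167) ≈ 0.12 M.

0.12 M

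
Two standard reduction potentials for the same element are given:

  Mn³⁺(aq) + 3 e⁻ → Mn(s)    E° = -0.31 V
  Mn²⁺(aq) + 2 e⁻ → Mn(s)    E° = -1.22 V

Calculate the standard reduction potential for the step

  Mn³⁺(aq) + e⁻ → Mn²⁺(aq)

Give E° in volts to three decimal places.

+1.510 V

Sequential free energies add, so n₃E°₃ = n₁E°₁ + n₂E°₂.
With n₃ = 3, and the known step contributing 2×(-1.22) V, the unknown satisfies 1·E° = 3×(-0.31) − 2×(-1.22) = +1.510.
E° = +1.510 / 1 = +1.510 V.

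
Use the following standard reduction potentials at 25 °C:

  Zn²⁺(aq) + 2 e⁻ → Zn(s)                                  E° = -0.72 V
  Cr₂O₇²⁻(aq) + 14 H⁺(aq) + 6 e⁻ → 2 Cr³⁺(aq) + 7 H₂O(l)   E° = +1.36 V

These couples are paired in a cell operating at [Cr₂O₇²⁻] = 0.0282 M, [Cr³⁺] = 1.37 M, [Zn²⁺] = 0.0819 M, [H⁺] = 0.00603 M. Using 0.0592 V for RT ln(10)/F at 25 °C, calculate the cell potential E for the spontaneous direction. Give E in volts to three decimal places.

+1.788 V

Cr₂O₇²⁻/Cr³⁺ is the cathode (higher E°), Zn²⁺/Zn the anode: E°cell = +1.36 − (-0.72) = +2.08 V, n = 6.
Overall: Cr₂O₇²⁻(aq) + 14 H⁺(aq) + 3 Zn(s) → 2 Cr³⁺(aq) + 7 H₂O(l) + 3 Zn²⁺(aq)
Q = [Cr³⁺]^2·[Zn²⁺]^3 / ([Cr₂O₇²⁻]·[H⁺]^14); log Q = 29.639.
E = E° − (0.0592/n) log Q = +2.08 − (0.0592/6)(29.639) = +1.788 V.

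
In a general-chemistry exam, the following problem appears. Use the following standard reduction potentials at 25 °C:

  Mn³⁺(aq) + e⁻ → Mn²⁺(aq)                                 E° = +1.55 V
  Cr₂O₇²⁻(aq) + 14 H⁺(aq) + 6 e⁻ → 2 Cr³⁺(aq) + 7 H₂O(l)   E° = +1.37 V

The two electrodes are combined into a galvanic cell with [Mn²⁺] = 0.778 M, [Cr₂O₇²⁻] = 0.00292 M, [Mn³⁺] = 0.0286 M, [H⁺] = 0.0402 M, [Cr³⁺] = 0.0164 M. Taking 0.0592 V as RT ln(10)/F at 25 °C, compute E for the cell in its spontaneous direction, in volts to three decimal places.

Mn³⁺/Mn²⁺ is the cathode (higher E°), Cr₂O₇²⁻/Cr³⁺ the anode: E°cell = +1.55 − (+1.37) = +0.18 V, n = 6.
Overall: 6 Mn³⁺(aq) + 2 Cr³⁺(aq) + 7 H₂O(l) → 6 Mn²⁺(aq) + Cr₂O₇²⁻(aq) + 14 H⁺(aq)
Q = [Mn²⁺]^6·[Cr₂O₇²⁻]·[H⁺]^14 / ([Mn³⁺]^6·[Cr³⁺]^2); log Q = -9.897.
E = E° − (0.0592/n) log Q = +0.18 − (0.0592/6)(-9.897) = +0.278 V.

+0.278 V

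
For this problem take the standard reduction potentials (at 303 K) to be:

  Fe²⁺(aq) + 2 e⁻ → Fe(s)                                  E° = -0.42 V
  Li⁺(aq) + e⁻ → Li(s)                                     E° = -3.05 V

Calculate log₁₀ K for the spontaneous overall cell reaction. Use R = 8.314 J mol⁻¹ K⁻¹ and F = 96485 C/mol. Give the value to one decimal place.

Cathode: Fe²⁺/Fe; anode: Li⁺/Li. E°cell = (-0.42) − (-3.05) = +2.63 V, with n = 2.
ΔG° = −nFE° = −RT ln K, so ln K = nFE°/(RT) = (2)(96485)(+2.63) / ((8.314)(303)) = 201.462.
log₁₀ K = 201.462 / ln 10 = 87.5.

87.5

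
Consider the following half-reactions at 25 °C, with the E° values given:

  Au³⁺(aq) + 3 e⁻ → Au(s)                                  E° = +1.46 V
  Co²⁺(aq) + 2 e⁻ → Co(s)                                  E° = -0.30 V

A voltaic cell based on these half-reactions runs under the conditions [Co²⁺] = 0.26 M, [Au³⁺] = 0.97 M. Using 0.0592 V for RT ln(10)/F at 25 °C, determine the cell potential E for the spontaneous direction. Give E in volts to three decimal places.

+1.777 V

Au³⁺/Au is the cathode (higher E°), Co²⁺/Co the anode: E°cell = +1.46 − (-0.30) = +1.76 V, n = 6.
Overall: 2 Au³⁺(aq) + 3 Co(s) → 2 Au(s) + 3 Co²⁺(aq)
Q = [Co²⁺]^3 / ([Au³⁺]^2); log Q = -1.729.
E = E° − (0.0592/n) log Q = +1.76 − (0.0592/6)(-1.729) = +1.777 V.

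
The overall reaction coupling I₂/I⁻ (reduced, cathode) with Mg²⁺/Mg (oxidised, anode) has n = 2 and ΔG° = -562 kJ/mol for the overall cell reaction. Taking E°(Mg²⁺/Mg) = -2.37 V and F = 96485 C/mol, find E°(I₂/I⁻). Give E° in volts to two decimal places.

+0.54 V

E°cell = −ΔG°/(nF) = −(-562×10³)/((2)(96485)) = +2.912 V.
Since I₂/I⁻ is the cathode and Mg²⁺/Mg the anode, E°cell = E°(I₂/I⁻) − E°(Mg²⁺/Mg).
So E°(I₂/I⁻) = E°cell + E°(Mg²⁺/Mg) = +2.912 + (-2.37) = +0.54 V.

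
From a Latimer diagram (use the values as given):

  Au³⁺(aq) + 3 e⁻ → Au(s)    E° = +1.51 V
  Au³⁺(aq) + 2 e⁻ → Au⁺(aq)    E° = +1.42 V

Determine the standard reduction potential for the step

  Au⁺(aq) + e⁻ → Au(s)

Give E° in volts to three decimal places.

+1.690 V

Sequential free energies add, so n₃E°₃ = n₁E°₁ + n₂E°₂.
With n₃ = 3, and the known step contributing 2×(+1.42) V, the unknown satisfies 1·E° = 3×(+1.51) − 2×(+1.42) = +1.690.
E° = +1.690 / 1 = +1.690 V.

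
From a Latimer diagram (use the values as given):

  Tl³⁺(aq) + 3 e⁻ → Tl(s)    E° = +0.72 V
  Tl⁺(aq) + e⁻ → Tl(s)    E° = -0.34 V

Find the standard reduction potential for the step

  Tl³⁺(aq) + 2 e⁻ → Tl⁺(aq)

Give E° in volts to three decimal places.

+1.250 V

Sequential free energies add, so n₃E°₃ = n₁E°₁ + n₂E°₂.
With n₃ = 3, and the known step contributing 1×(-0.34) V, the unknown satisfies 2·E° = 3×(+0.72) − 1×(-0.34) = +2.500.
E° = +2.500 / 2 = +1.250 V.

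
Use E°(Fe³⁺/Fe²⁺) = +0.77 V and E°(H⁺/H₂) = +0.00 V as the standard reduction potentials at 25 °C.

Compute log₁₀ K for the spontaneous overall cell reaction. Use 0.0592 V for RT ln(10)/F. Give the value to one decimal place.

26.0

Cathode: Fe³⁺/Fe²⁺; anode: H⁺/H₂. E°cell = +0.77 V, n = 2.
log K = nE°cell / 0.0592 = (2)(+0.77) / 0.0592 = 26.0.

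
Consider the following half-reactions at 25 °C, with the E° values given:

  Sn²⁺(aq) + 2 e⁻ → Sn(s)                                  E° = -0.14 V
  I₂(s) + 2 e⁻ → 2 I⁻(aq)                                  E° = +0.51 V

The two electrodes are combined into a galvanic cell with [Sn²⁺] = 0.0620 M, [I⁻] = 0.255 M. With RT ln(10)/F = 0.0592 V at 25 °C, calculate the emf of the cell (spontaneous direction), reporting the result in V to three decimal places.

I₂/I⁻ is the cathode (higher E°), Sn²⁺/Sn the anode: E°cell = +0.51 − (-0.14) = +0.65 V, n = 2.
Overall: I₂(s) + Sn(s) → 2 I⁻(aq) + Sn²⁺(aq)
Q = [I⁻]^2·[Sn²⁺]; log Q = -2.395.
E = E° − (0.0592/n) log Q = +0.65 − (0.0592/2)(-2.395) = +0.721 V.

+0.721 V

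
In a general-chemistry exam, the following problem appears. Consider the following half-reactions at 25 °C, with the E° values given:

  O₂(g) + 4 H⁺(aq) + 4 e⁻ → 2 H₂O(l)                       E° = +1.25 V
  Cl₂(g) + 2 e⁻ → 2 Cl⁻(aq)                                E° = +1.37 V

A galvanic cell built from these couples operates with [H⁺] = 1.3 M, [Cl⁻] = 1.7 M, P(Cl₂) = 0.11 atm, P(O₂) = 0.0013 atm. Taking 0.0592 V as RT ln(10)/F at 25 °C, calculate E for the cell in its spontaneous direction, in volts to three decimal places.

+0.114 V

Cl₂/Cl⁻ is the cathode (higher E°), O₂/H₂O the anode: E°cell = +1.37 − (+1.25) = +0.12 V, n = 4.
Overall: 2 Cl₂(g) + 2 H₂O(l) → 4 Cl⁻(aq) + O₂(g) + 4 H⁺(aq)
Q = [Cl⁻]^4·P(O₂)·[H⁺]^4 / (P(Cl₂)^2); log Q = 0.409.
E = E° − (0.0592/n) log Q = +0.12 − (0.0592/4)(0.409) = +0.114 V.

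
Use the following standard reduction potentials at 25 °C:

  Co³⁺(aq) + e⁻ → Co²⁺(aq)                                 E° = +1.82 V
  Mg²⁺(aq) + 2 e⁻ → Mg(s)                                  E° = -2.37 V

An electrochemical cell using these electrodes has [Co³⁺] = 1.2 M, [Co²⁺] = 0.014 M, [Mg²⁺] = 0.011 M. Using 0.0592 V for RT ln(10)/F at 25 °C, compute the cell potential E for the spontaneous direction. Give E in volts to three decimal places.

Co³⁺/Co²⁺ is the cathode (higher E°), Mg²⁺/Mg the anode: E°cell = +1.82 − (-2.37) = +4.19 V, n = 2.
Overall: 2 Co³⁺(aq) + Mg(s) → 2 Co²⁺(aq) + Mg²⁺(aq)
Q = [Co²⁺]^2·[Mg²⁺] / ([Co³⁺]^2); log Q = -5.825.
E = E° − (0.0592/n) log Q = +4.19 − (0.0592/2)(-5.825) = +4.362 V.

+4.362 V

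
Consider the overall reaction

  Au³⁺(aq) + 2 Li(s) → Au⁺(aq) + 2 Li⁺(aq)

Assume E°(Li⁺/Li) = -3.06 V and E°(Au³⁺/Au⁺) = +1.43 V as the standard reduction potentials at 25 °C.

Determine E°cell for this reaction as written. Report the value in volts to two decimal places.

The Au³⁺/Au⁺ couple has the higher reduction potential, so it is the cathode; Li⁺/Li is oxidised at the anode.
E°cell = E°(cathode) − E°(anode) = (+1.43) − (-3.06) = +4.49 V.

+4.49 V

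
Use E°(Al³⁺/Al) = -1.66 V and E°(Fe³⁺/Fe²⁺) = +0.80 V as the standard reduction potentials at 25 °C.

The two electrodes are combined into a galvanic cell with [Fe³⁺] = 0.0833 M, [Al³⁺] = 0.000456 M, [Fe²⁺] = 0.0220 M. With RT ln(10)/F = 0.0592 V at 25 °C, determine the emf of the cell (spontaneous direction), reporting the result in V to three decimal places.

Fe³⁺/Fe²⁺ is the cathode (higher E°), Al³⁺/Al the anode: E°cell = +0.80 − (-1.66) = +2.46 V, n = 3.
Overall: 3 Fe³⁺(aq) + Al(s) → 3 Fe²⁺(aq) + Al³⁺(aq)
Q = [Fe²⁺]^3·[Al³⁺] / ([Fe³⁺]^3); log Q = -5.076.
E = E° − (0.0592/n) log Q = +2.46 − (0.0592/3)(-5.076) = +2.560 V.

+2.560 V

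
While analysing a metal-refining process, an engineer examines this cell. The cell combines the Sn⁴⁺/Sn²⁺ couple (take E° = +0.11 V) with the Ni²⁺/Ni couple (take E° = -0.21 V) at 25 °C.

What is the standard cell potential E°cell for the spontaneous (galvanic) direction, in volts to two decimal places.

The Sn⁴⁺/Sn²⁺ couple has the higher reduction potential, so it is the cathode; Ni²⁺/Ni is oxidised at the anode.
E°cell = E°(cathode) − E°(anode) = (+0.11) − (-0.21) = +0.32 V.
Since E°cell > 0, the reaction is spontaneous under standard conditions.

+0.32 V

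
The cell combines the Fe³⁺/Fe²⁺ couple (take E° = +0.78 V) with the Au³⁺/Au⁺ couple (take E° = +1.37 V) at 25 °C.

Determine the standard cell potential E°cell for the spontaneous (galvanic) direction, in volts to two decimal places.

The Au³⁺/Au⁺ couple has the higher reduction potential, so it is the cathode; Fe³⁺/Fe²⁺ is oxidised at the anode.
E°cell = E°(cathode) − E°(anode) = (+1.37) − (+0.78) = +0.59 V.

+0.59 V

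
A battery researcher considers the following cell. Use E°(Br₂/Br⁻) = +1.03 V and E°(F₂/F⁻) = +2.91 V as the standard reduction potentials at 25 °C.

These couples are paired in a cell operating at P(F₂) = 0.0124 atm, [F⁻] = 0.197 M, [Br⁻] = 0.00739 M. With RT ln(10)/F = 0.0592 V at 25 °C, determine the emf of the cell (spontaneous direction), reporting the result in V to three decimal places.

F₂/F⁻ is the cathode (higher E°), Br₂/Br⁻ the anode: E°cell = +2.91 − (+1.03) = +1.88 V, n = 2.
Overall: F₂(g) + 2 Br⁻(aq) → 2 F⁻(aq) + Br₂(l)
Q = [F⁻]^2 / (P(F₂)·[Br⁻]^2); log Q = 4.758.
E = E° − (0.0592/n) log Q = +1.88 − (0.0592/2)(4.758) = +1.739 V.

+1.739 V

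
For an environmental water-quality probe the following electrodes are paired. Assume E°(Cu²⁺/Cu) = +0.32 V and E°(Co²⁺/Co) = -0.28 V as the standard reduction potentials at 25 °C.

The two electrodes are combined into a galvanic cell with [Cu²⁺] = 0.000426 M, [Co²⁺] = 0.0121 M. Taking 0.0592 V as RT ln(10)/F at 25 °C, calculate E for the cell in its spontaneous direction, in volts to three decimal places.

Cu²⁺/Cu is the cathode (higher E°), Co²⁺/Co the anode: E°cell = +0.32 − (-0.28) = +0.60 V, n = 2.
Overall: Cu²⁺(aq) + Co(s) → Cu(s) + Co²⁺(aq)
Q = [Co²⁺] / ([Cu²⁺]); log Q = 1.453.
E = E° − (0.0592/n) log Q = +0.60 − (0.0592/2)(1.453) = +0.557 V.

+0.557 V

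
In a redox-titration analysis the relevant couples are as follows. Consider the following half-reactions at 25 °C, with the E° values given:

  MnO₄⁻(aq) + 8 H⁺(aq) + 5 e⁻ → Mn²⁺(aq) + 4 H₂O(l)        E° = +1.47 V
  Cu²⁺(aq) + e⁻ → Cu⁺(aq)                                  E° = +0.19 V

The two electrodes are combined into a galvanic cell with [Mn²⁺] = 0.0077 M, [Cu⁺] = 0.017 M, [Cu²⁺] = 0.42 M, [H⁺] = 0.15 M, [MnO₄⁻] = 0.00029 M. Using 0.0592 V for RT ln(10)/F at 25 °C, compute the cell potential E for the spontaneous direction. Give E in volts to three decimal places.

MnO₄⁻/Mn²⁺ is the cathode (higher E°), Cu²⁺/Cu⁺ the anode: E°cell = +1.47 − (+0.19) = +1.28 V, n = 5.
Overall: MnO₄⁻(aq) + 8 H⁺(aq) + 5 Cu⁺(aq) → Mn²⁺(aq) + 4 H₂O(l) + 5 Cu²⁺(aq)
Q = [Mn²⁺]·[Cu²⁺]^5 / ([MnO₄⁻]·[H⁺]^8·[Cu⁺]^5); log Q = 14.979.
E = E° − (0.0592/n) log Q = +1.28 − (0.0592/5)(14.979) = +1.103 V.

+1.103 V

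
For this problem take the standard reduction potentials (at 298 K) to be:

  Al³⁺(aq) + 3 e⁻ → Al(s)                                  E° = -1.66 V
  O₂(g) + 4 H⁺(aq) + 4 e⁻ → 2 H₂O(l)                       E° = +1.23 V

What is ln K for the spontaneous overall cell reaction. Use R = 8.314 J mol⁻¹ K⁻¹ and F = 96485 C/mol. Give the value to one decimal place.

1350.6

Cathode: O₂/H₂O; anode: Al³⁺/Al. E°cell = (+1.23) − (-1.66) = +2.89 V, with n = 12.
ΔG° = −nFE° = −RT ln K, so ln K = nFE°/(RT) = (12)(96485)(+2.89) / ((8.314)(298)) = 1350.556.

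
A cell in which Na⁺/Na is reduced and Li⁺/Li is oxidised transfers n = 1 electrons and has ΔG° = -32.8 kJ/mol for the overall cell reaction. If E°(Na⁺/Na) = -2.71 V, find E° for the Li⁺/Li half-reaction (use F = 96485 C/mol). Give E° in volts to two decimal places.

-3.05 V

E°cell = −ΔG°/(nF) = −(-32.8×10³)/((1)(96485)) = +0.340 V.
Since Na⁺/Na is the cathode and Li⁺/Li the anode, E°cell = E°(Na⁺/Na) − E°(Li⁺/Li).
So E°(Li⁺/Li) = E°(Na⁺/Na) − E°cell = (-2.71) − (+0.340) = -3.05 V.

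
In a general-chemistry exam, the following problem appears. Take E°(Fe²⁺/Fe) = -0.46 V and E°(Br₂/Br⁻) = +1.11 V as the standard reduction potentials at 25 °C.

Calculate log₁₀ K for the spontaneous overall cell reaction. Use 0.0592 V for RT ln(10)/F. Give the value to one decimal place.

Cathode: Br₂/Br⁻; anode: Fe²⁺/Fe. E°cell = +1.57 V, n = 2.
log K = nE°cell / 0.0592 = (2)(+1.57) / 0.0592 = 53.0.

53.0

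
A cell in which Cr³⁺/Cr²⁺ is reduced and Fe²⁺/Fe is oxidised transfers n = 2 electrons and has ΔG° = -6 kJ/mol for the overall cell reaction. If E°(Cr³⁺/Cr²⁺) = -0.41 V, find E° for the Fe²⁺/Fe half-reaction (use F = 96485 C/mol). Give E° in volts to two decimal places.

E°cell = −ΔG°/(nF) = −(-6×10³)/((2)(96485)) = +0.031 V.
Since Cr³⁺/Cr²⁺ is the cathode and Fe²⁺/Fe the anode, E°cell = E°(Cr³⁺/Cr²⁺) − E°(Fe²⁺/Fe).
So E°(Fe²⁺/Fe) = E°(Cr³⁺/Cr²⁺) − E°cell = (-0.41) − (+0.031) = -0.44 V.

-0.44 V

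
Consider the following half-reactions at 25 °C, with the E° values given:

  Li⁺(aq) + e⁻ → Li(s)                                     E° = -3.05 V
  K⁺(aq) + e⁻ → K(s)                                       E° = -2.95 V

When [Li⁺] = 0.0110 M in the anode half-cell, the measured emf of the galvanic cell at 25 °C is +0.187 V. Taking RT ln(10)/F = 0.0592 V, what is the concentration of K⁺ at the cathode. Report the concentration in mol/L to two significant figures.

K⁺/K is the cathode, Li⁺/Li the anode: E°cell = +0.10 V, n = 1.
Overall reaction: K⁺(aq) + Li(s) → K(s) + Li⁺(aq); Q = [Li⁺]^1/[K⁺]^1.
From E = E° − (0.0592/n) log Q: log Q = (E° − E)·n/0.0592 = (+0.10 − (+0.187))·1/0.0592 = -1.4696.
So 1·log[K⁺] = 1·log(0.011) − log Q = -1.9586 − (-1.4696) = -0.4890; [K⁺] = 10^(-0.4890) ≈ 0.32 M.

0.32 M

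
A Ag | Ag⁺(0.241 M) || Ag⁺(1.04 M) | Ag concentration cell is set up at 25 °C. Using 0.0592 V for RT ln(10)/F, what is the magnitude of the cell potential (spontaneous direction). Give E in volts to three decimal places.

+0.038 V

For a concentration cell E°cell = 0. The 1.04 M side is the cathode (reduction is favoured where [Ag⁺] is higher).
With n = 1, E = −(0.0592/1) log([Ag⁺]ₐₙ/[Ag⁺]꜀ₐₜ) = −(0.0592/1) log(0.241/1.04) = −(0.0592/1)(-0.635) = +0.038 V.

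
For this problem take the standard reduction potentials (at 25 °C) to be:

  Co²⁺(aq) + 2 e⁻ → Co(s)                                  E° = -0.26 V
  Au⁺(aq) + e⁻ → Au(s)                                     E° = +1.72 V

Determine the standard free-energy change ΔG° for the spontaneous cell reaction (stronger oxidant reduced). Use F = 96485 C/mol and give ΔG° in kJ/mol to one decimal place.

-382.1 kJ/mol

Au⁺/Au (E° = +1.72 V) is the cathode; Co²⁺/Co (E° = -0.26 V) is the anode, so E°cell = +1.98 V.
Balancing electrons gives n = 2 (lcm of 1 and 2).
ΔG° = −nFE° = −(2)(96485)(+1.98) = -382,081 J = -382.1 kJ/mol.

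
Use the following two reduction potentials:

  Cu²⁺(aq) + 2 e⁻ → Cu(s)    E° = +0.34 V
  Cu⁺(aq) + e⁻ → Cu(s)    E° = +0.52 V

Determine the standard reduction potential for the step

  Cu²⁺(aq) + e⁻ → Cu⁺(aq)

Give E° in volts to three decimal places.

Sequential free energies add, so n₃E°₃ = n₁E°₁ + n₂E°₂.
With n₃ = 2, and the known step contributing 1×(+0.52) V, the unknown satisfies 1·E° = 2×(+0.34) − 1×(+0.52) = +0.160.
E° = +0.160 / 1 = +0.160 V.

+0.160 V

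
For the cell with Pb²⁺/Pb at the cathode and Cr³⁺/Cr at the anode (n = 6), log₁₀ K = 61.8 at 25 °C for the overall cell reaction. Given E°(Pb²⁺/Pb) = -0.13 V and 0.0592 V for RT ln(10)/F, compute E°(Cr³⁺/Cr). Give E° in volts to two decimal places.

E°cell = (0.0592/n)·log K = (0.0592/6)(61.8) = +0.610 V.
Since Pb²⁺/Pb is the cathode and Cr³⁺/Cr the anode, E°cell = E°(Pb²⁺/Pb) − E°(Cr³⁺/Cr).
So E°(Cr³⁺/Cr) = E°(Pb²⁺/Pb) − E°cell = (-0.13) − (+0.610) = -0.74 V.

-0.74 V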